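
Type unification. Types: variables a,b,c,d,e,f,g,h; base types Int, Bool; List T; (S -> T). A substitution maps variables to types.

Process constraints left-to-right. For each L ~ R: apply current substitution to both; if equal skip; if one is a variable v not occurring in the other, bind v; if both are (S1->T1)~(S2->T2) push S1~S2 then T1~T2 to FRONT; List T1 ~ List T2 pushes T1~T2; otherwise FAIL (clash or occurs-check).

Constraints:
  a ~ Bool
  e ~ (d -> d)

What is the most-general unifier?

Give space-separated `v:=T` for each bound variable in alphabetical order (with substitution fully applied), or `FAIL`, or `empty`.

step 1: unify a ~ Bool  [subst: {-} | 1 pending]
  bind a := Bool
step 2: unify e ~ (d -> d)  [subst: {a:=Bool} | 0 pending]
  bind e := (d -> d)

Answer: a:=Bool e:=(d -> d)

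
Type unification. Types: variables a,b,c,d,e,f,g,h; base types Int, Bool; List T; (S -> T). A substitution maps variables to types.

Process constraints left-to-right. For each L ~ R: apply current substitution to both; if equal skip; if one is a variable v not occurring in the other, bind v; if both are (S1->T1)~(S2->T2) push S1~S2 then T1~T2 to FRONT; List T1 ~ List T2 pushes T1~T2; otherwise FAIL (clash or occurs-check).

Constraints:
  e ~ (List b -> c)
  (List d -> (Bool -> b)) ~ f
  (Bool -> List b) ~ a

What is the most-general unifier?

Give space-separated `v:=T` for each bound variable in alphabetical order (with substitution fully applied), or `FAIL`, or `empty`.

Answer: a:=(Bool -> List b) e:=(List b -> c) f:=(List d -> (Bool -> b))

Derivation:
step 1: unify e ~ (List b -> c)  [subst: {-} | 2 pending]
  bind e := (List b -> c)
step 2: unify (List d -> (Bool -> b)) ~ f  [subst: {e:=(List b -> c)} | 1 pending]
  bind f := (List d -> (Bool -> b))
step 3: unify (Bool -> List b) ~ a  [subst: {e:=(List b -> c), f:=(List d -> (Bool -> b))} | 0 pending]
  bind a := (Bool -> List b)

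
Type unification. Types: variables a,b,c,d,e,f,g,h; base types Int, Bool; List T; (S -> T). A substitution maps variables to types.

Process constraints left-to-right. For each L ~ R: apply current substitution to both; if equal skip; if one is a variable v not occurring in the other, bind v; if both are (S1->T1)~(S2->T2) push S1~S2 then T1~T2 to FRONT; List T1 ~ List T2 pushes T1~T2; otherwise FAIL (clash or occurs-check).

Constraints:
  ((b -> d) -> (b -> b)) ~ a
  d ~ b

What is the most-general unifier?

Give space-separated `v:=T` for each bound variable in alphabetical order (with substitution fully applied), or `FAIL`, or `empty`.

Answer: a:=((b -> b) -> (b -> b)) d:=b

Derivation:
step 1: unify ((b -> d) -> (b -> b)) ~ a  [subst: {-} | 1 pending]
  bind a := ((b -> d) -> (b -> b))
step 2: unify d ~ b  [subst: {a:=((b -> d) -> (b -> b))} | 0 pending]
  bind d := b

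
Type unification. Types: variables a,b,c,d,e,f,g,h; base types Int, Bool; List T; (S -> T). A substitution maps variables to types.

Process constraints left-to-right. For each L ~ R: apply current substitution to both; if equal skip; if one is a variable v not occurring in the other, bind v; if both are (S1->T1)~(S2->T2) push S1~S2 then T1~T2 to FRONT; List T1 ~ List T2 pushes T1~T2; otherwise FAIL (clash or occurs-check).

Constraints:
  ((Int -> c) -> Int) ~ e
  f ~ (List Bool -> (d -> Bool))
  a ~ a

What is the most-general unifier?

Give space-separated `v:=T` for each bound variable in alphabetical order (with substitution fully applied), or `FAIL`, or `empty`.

Answer: e:=((Int -> c) -> Int) f:=(List Bool -> (d -> Bool))

Derivation:
step 1: unify ((Int -> c) -> Int) ~ e  [subst: {-} | 2 pending]
  bind e := ((Int -> c) -> Int)
step 2: unify f ~ (List Bool -> (d -> Bool))  [subst: {e:=((Int -> c) -> Int)} | 1 pending]
  bind f := (List Bool -> (d -> Bool))
step 3: unify a ~ a  [subst: {e:=((Int -> c) -> Int), f:=(List Bool -> (d -> Bool))} | 0 pending]
  -> identical, skip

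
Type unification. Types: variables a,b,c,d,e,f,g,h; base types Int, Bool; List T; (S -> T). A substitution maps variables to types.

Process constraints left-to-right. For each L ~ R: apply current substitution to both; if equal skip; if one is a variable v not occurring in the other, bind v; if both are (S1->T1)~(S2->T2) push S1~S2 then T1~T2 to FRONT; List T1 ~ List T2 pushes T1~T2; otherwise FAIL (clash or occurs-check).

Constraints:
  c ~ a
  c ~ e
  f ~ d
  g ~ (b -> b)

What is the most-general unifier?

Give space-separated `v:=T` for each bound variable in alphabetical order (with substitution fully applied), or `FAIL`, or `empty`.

Answer: a:=e c:=e f:=d g:=(b -> b)

Derivation:
step 1: unify c ~ a  [subst: {-} | 3 pending]
  bind c := a
step 2: unify a ~ e  [subst: {c:=a} | 2 pending]
  bind a := e
step 3: unify f ~ d  [subst: {c:=a, a:=e} | 1 pending]
  bind f := d
step 4: unify g ~ (b -> b)  [subst: {c:=a, a:=e, f:=d} | 0 pending]
  bind g := (b -> b)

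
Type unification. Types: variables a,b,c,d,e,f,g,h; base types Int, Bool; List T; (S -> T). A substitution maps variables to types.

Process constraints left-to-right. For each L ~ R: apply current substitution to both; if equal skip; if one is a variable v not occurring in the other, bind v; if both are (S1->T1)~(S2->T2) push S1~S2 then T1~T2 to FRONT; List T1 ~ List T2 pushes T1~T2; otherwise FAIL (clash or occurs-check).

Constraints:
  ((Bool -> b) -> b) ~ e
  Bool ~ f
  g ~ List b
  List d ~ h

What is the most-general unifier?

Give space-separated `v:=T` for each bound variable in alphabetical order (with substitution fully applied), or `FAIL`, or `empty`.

Answer: e:=((Bool -> b) -> b) f:=Bool g:=List b h:=List d

Derivation:
step 1: unify ((Bool -> b) -> b) ~ e  [subst: {-} | 3 pending]
  bind e := ((Bool -> b) -> b)
step 2: unify Bool ~ f  [subst: {e:=((Bool -> b) -> b)} | 2 pending]
  bind f := Bool
step 3: unify g ~ List b  [subst: {e:=((Bool -> b) -> b), f:=Bool} | 1 pending]
  bind g := List b
step 4: unify List d ~ h  [subst: {e:=((Bool -> b) -> b), f:=Bool, g:=List b} | 0 pending]
  bind h := List d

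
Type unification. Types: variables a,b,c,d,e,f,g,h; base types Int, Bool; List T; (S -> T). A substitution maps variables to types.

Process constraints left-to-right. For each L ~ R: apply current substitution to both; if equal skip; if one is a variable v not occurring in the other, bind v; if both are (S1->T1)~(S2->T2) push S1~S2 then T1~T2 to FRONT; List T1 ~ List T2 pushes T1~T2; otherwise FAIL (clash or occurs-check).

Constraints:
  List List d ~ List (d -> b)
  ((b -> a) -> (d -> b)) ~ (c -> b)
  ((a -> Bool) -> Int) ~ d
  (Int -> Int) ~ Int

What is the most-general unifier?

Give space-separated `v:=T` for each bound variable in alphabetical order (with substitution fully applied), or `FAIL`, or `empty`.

step 1: unify List List d ~ List (d -> b)  [subst: {-} | 3 pending]
  -> decompose List: push List d~(d -> b)
step 2: unify List d ~ (d -> b)  [subst: {-} | 3 pending]
  clash: List d vs (d -> b)

Answer: FAIL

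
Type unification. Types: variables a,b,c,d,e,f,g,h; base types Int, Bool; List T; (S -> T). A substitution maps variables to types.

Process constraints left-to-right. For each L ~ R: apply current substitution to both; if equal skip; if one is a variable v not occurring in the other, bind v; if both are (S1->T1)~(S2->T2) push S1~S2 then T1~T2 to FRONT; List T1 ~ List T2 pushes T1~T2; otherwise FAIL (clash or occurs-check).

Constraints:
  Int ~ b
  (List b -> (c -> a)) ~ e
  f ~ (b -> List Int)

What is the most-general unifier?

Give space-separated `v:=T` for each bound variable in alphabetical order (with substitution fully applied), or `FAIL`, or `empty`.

Answer: b:=Int e:=(List Int -> (c -> a)) f:=(Int -> List Int)

Derivation:
step 1: unify Int ~ b  [subst: {-} | 2 pending]
  bind b := Int
step 2: unify (List Int -> (c -> a)) ~ e  [subst: {b:=Int} | 1 pending]
  bind e := (List Int -> (c -> a))
step 3: unify f ~ (Int -> List Int)  [subst: {b:=Int, e:=(List Int -> (c -> a))} | 0 pending]
  bind f := (Int -> List Int)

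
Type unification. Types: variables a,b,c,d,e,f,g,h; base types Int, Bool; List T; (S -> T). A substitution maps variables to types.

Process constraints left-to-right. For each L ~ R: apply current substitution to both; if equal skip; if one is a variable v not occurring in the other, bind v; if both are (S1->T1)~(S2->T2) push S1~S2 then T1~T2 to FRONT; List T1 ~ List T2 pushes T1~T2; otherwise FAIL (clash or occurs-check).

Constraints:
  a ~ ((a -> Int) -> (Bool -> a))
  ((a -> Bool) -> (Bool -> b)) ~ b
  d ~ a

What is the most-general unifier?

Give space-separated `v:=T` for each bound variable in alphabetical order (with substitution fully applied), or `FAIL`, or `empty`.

step 1: unify a ~ ((a -> Int) -> (Bool -> a))  [subst: {-} | 2 pending]
  occurs-check fail: a in ((a -> Int) -> (Bool -> a))

Answer: FAIL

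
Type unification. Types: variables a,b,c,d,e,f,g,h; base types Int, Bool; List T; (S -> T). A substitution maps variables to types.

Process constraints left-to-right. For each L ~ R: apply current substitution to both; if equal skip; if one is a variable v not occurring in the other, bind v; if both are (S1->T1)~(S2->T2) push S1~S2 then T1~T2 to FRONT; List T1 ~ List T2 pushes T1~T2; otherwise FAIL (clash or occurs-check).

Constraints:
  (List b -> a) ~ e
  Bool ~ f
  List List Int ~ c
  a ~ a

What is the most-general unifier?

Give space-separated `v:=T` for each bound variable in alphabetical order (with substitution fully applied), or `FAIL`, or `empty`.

Answer: c:=List List Int e:=(List b -> a) f:=Bool

Derivation:
step 1: unify (List b -> a) ~ e  [subst: {-} | 3 pending]
  bind e := (List b -> a)
step 2: unify Bool ~ f  [subst: {e:=(List b -> a)} | 2 pending]
  bind f := Bool
step 3: unify List List Int ~ c  [subst: {e:=(List b -> a), f:=Bool} | 1 pending]
  bind c := List List Int
step 4: unify a ~ a  [subst: {e:=(List b -> a), f:=Bool, c:=List List Int} | 0 pending]
  -> identical, skip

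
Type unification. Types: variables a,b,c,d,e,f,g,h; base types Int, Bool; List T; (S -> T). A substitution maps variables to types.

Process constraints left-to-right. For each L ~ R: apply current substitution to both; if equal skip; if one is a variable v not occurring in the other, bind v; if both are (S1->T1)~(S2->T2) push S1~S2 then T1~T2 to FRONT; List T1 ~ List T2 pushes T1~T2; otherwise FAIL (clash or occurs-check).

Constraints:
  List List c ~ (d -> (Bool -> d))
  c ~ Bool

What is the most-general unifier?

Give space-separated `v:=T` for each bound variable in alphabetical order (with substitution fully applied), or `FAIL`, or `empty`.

Answer: FAIL

Derivation:
step 1: unify List List c ~ (d -> (Bool -> d))  [subst: {-} | 1 pending]
  clash: List List c vs (d -> (Bool -> d))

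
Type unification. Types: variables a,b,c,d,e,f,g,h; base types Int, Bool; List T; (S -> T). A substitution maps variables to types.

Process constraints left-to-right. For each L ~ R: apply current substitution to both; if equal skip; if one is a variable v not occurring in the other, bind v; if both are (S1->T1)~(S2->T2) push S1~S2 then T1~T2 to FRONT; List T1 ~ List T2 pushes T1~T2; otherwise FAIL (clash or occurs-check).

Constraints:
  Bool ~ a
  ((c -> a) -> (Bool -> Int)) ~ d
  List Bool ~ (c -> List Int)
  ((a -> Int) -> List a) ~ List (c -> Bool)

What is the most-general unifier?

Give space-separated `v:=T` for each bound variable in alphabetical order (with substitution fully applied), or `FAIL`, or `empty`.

Answer: FAIL

Derivation:
step 1: unify Bool ~ a  [subst: {-} | 3 pending]
  bind a := Bool
step 2: unify ((c -> Bool) -> (Bool -> Int)) ~ d  [subst: {a:=Bool} | 2 pending]
  bind d := ((c -> Bool) -> (Bool -> Int))
step 3: unify List Bool ~ (c -> List Int)  [subst: {a:=Bool, d:=((c -> Bool) -> (Bool -> Int))} | 1 pending]
  clash: List Bool vs (c -> List Int)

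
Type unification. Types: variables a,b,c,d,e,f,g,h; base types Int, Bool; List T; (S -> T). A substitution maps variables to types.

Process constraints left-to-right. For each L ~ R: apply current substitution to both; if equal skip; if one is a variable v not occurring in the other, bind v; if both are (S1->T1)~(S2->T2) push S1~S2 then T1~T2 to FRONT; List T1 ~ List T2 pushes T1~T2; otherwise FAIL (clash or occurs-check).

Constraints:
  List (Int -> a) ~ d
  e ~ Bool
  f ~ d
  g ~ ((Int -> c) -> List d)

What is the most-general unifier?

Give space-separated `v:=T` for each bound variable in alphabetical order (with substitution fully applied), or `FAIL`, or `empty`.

Answer: d:=List (Int -> a) e:=Bool f:=List (Int -> a) g:=((Int -> c) -> List List (Int -> a))

Derivation:
step 1: unify List (Int -> a) ~ d  [subst: {-} | 3 pending]
  bind d := List (Int -> a)
step 2: unify e ~ Bool  [subst: {d:=List (Int -> a)} | 2 pending]
  bind e := Bool
step 3: unify f ~ List (Int -> a)  [subst: {d:=List (Int -> a), e:=Bool} | 1 pending]
  bind f := List (Int -> a)
step 4: unify g ~ ((Int -> c) -> List List (Int -> a))  [subst: {d:=List (Int -> a), e:=Bool, f:=List (Int -> a)} | 0 pending]
  bind g := ((Int -> c) -> List List (Int -> a))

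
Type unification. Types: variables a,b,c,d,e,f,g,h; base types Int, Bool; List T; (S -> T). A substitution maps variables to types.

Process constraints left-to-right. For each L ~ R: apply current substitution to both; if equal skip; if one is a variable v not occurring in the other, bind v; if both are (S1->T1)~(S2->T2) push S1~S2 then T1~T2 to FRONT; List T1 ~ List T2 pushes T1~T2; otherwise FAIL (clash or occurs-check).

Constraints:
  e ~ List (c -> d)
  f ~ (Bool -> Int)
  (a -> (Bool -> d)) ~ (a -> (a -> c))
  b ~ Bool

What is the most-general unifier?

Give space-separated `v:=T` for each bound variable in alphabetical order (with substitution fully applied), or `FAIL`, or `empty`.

Answer: a:=Bool b:=Bool d:=c e:=List (c -> c) f:=(Bool -> Int)

Derivation:
step 1: unify e ~ List (c -> d)  [subst: {-} | 3 pending]
  bind e := List (c -> d)
step 2: unify f ~ (Bool -> Int)  [subst: {e:=List (c -> d)} | 2 pending]
  bind f := (Bool -> Int)
step 3: unify (a -> (Bool -> d)) ~ (a -> (a -> c))  [subst: {e:=List (c -> d), f:=(Bool -> Int)} | 1 pending]
  -> decompose arrow: push a~a, (Bool -> d)~(a -> c)
step 4: unify a ~ a  [subst: {e:=List (c -> d), f:=(Bool -> Int)} | 2 pending]
  -> identical, skip
step 5: unify (Bool -> d) ~ (a -> c)  [subst: {e:=List (c -> d), f:=(Bool -> Int)} | 1 pending]
  -> decompose arrow: push Bool~a, d~c
step 6: unify Bool ~ a  [subst: {e:=List (c -> d), f:=(Bool -> Int)} | 2 pending]
  bind a := Bool
step 7: unify d ~ c  [subst: {e:=List (c -> d), f:=(Bool -> Int), a:=Bool} | 1 pending]
  bind d := c
step 8: unify b ~ Bool  [subst: {e:=List (c -> d), f:=(Bool -> Int), a:=Bool, d:=c} | 0 pending]
  bind b := Bool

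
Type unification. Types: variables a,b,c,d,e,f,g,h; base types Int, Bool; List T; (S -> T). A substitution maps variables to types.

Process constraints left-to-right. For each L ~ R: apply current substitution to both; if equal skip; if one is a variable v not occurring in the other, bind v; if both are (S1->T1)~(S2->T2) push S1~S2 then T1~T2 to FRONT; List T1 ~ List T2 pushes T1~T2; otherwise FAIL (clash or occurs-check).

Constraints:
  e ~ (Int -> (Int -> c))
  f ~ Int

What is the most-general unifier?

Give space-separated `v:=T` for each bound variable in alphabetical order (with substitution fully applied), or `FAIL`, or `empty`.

step 1: unify e ~ (Int -> (Int -> c))  [subst: {-} | 1 pending]
  bind e := (Int -> (Int -> c))
step 2: unify f ~ Int  [subst: {e:=(Int -> (Int -> c))} | 0 pending]
  bind f := Int

Answer: e:=(Int -> (Int -> c)) f:=Int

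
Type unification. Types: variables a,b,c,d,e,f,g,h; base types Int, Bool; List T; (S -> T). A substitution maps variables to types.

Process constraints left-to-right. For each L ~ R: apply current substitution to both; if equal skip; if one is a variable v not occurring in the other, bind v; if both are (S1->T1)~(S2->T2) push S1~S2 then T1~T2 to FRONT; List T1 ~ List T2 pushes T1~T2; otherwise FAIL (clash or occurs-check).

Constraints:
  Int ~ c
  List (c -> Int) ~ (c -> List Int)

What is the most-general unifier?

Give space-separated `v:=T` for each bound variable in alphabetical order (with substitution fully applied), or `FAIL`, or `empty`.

step 1: unify Int ~ c  [subst: {-} | 1 pending]
  bind c := Int
step 2: unify List (Int -> Int) ~ (Int -> List Int)  [subst: {c:=Int} | 0 pending]
  clash: List (Int -> Int) vs (Int -> List Int)

Answer: FAIL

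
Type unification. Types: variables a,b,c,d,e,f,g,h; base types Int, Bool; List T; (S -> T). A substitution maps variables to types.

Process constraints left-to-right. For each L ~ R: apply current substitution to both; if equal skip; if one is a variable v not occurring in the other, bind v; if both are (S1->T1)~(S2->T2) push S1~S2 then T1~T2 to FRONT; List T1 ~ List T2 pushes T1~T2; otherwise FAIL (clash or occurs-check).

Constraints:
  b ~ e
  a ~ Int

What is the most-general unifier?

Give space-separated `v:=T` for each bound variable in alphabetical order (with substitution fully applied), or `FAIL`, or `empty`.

Answer: a:=Int b:=e

Derivation:
step 1: unify b ~ e  [subst: {-} | 1 pending]
  bind b := e
step 2: unify a ~ Int  [subst: {b:=e} | 0 pending]
  bind a := Int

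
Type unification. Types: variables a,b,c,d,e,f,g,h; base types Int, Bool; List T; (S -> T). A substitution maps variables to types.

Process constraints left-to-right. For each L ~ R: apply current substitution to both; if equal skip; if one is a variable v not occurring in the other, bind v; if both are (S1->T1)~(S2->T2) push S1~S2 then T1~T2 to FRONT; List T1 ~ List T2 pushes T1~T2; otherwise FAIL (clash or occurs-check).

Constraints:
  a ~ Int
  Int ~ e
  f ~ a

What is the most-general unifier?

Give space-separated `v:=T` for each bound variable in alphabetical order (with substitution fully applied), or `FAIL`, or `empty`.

Answer: a:=Int e:=Int f:=Int

Derivation:
step 1: unify a ~ Int  [subst: {-} | 2 pending]
  bind a := Int
step 2: unify Int ~ e  [subst: {a:=Int} | 1 pending]
  bind e := Int
step 3: unify f ~ Int  [subst: {a:=Int, e:=Int} | 0 pending]
  bind f := Int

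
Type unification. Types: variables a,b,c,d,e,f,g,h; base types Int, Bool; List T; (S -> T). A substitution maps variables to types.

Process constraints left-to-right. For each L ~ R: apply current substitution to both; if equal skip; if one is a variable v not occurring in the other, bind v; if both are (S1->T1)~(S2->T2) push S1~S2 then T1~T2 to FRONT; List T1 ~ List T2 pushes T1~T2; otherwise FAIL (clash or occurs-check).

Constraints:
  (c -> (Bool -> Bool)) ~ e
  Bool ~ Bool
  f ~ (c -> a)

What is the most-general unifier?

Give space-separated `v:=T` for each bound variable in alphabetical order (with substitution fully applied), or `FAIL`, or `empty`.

step 1: unify (c -> (Bool -> Bool)) ~ e  [subst: {-} | 2 pending]
  bind e := (c -> (Bool -> Bool))
step 2: unify Bool ~ Bool  [subst: {e:=(c -> (Bool -> Bool))} | 1 pending]
  -> identical, skip
step 3: unify f ~ (c -> a)  [subst: {e:=(c -> (Bool -> Bool))} | 0 pending]
  bind f := (c -> a)

Answer: e:=(c -> (Bool -> Bool)) f:=(c -> a)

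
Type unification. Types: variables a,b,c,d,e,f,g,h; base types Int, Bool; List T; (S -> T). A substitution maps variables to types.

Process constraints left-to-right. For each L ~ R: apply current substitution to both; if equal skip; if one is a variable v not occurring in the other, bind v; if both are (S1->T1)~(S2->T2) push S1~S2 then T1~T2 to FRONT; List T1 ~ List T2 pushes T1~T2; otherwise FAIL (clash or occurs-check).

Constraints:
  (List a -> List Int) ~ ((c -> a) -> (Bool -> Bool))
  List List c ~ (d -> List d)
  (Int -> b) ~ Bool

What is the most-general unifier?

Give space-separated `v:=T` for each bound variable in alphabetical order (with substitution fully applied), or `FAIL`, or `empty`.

Answer: FAIL

Derivation:
step 1: unify (List a -> List Int) ~ ((c -> a) -> (Bool -> Bool))  [subst: {-} | 2 pending]
  -> decompose arrow: push List a~(c -> a), List Int~(Bool -> Bool)
step 2: unify List a ~ (c -> a)  [subst: {-} | 3 pending]
  clash: List a vs (c -> a)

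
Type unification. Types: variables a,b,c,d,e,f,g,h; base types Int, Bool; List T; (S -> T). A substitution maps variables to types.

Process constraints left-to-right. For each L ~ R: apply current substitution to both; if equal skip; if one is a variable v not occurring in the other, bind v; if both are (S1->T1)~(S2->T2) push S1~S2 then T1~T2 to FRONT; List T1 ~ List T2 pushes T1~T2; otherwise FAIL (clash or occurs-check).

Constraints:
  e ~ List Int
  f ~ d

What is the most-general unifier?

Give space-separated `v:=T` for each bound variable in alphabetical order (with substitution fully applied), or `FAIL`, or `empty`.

step 1: unify e ~ List Int  [subst: {-} | 1 pending]
  bind e := List Int
step 2: unify f ~ d  [subst: {e:=List Int} | 0 pending]
  bind f := d

Answer: e:=List Int f:=d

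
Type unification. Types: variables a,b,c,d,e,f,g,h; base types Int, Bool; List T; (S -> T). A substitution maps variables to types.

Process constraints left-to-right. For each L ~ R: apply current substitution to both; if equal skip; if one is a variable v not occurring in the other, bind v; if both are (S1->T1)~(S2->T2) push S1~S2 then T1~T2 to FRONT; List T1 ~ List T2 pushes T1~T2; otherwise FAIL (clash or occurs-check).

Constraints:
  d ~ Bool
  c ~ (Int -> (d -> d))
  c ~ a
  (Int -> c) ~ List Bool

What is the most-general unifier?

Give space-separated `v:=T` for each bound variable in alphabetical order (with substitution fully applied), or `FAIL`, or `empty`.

Answer: FAIL

Derivation:
step 1: unify d ~ Bool  [subst: {-} | 3 pending]
  bind d := Bool
step 2: unify c ~ (Int -> (Bool -> Bool))  [subst: {d:=Bool} | 2 pending]
  bind c := (Int -> (Bool -> Bool))
step 3: unify (Int -> (Bool -> Bool)) ~ a  [subst: {d:=Bool, c:=(Int -> (Bool -> Bool))} | 1 pending]
  bind a := (Int -> (Bool -> Bool))
step 4: unify (Int -> (Int -> (Bool -> Bool))) ~ List Bool  [subst: {d:=Bool, c:=(Int -> (Bool -> Bool)), a:=(Int -> (Bool -> Bool))} | 0 pending]
  clash: (Int -> (Int -> (Bool -> Bool))) vs List Bool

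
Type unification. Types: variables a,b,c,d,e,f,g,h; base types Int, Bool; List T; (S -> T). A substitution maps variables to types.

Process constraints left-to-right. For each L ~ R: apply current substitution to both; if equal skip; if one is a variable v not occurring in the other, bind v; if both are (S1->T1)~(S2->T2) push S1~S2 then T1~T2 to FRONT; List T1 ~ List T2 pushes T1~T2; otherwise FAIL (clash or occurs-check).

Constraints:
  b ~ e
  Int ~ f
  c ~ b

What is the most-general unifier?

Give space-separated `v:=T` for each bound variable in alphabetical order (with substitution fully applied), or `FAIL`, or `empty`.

Answer: b:=e c:=e f:=Int

Derivation:
step 1: unify b ~ e  [subst: {-} | 2 pending]
  bind b := e
step 2: unify Int ~ f  [subst: {b:=e} | 1 pending]
  bind f := Int
step 3: unify c ~ e  [subst: {b:=e, f:=Int} | 0 pending]
  bind c := e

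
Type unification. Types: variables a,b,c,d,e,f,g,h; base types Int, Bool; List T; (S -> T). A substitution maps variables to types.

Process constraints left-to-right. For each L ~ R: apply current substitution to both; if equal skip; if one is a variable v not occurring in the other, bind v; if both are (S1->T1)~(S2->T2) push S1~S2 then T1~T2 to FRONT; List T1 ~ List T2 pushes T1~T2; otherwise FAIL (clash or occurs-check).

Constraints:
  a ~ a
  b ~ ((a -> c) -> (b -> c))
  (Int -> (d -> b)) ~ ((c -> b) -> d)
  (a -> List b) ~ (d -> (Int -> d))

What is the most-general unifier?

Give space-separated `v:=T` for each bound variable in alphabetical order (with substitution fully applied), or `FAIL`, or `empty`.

step 1: unify a ~ a  [subst: {-} | 3 pending]
  -> identical, skip
step 2: unify b ~ ((a -> c) -> (b -> c))  [subst: {-} | 2 pending]
  occurs-check fail: b in ((a -> c) -> (b -> c))

Answer: FAIL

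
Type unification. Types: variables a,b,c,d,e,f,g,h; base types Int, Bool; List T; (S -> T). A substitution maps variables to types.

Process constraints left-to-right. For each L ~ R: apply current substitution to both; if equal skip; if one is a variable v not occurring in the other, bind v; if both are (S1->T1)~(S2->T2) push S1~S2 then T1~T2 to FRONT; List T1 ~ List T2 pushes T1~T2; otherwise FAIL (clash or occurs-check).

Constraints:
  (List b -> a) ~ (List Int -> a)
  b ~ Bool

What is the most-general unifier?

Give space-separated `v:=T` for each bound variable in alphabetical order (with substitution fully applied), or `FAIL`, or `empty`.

Answer: FAIL

Derivation:
step 1: unify (List b -> a) ~ (List Int -> a)  [subst: {-} | 1 pending]
  -> decompose arrow: push List b~List Int, a~a
step 2: unify List b ~ List Int  [subst: {-} | 2 pending]
  -> decompose List: push b~Int
step 3: unify b ~ Int  [subst: {-} | 2 pending]
  bind b := Int
step 4: unify a ~ a  [subst: {b:=Int} | 1 pending]
  -> identical, skip
step 5: unify Int ~ Bool  [subst: {b:=Int} | 0 pending]
  clash: Int vs Bool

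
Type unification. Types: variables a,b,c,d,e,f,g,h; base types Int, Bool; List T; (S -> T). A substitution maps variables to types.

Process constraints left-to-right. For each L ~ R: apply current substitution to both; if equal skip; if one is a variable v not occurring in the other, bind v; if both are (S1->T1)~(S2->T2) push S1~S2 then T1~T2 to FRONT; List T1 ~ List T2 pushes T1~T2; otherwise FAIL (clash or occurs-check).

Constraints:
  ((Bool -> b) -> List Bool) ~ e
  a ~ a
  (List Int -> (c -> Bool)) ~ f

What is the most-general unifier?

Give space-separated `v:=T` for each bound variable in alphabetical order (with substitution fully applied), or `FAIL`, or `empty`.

step 1: unify ((Bool -> b) -> List Bool) ~ e  [subst: {-} | 2 pending]
  bind e := ((Bool -> b) -> List Bool)
step 2: unify a ~ a  [subst: {e:=((Bool -> b) -> List Bool)} | 1 pending]
  -> identical, skip
step 3: unify (List Int -> (c -> Bool)) ~ f  [subst: {e:=((Bool -> b) -> List Bool)} | 0 pending]
  bind f := (List Int -> (c -> Bool))

Answer: e:=((Bool -> b) -> List Bool) f:=(List Int -> (c -> Bool))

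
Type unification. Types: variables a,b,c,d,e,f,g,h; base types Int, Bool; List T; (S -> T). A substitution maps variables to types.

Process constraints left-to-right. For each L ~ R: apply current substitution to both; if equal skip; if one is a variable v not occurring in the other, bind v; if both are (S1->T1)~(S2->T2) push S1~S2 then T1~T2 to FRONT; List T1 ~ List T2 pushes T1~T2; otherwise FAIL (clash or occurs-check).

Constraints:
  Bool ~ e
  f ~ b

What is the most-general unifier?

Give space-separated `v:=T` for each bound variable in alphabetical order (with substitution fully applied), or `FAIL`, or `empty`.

step 1: unify Bool ~ e  [subst: {-} | 1 pending]
  bind e := Bool
step 2: unify f ~ b  [subst: {e:=Bool} | 0 pending]
  bind f := b

Answer: e:=Bool f:=b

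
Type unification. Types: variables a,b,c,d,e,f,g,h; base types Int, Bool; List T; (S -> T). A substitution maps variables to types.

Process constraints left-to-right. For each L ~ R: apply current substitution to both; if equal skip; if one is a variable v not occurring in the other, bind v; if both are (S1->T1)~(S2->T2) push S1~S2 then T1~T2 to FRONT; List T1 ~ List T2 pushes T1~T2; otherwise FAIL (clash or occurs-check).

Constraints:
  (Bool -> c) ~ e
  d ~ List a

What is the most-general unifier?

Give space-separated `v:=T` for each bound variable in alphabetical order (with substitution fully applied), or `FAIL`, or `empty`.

step 1: unify (Bool -> c) ~ e  [subst: {-} | 1 pending]
  bind e := (Bool -> c)
step 2: unify d ~ List a  [subst: {e:=(Bool -> c)} | 0 pending]
  bind d := List a

Answer: d:=List a e:=(Bool -> c)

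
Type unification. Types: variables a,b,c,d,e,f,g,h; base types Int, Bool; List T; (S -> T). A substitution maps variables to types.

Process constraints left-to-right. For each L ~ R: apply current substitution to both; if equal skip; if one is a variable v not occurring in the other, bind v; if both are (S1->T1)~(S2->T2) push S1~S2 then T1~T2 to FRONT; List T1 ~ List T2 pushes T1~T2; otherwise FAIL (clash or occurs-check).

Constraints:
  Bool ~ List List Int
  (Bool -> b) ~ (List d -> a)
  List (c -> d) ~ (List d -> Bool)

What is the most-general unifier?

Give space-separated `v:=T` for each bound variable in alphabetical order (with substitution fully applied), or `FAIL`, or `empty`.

step 1: unify Bool ~ List List Int  [subst: {-} | 2 pending]
  clash: Bool vs List List Int

Answer: FAIL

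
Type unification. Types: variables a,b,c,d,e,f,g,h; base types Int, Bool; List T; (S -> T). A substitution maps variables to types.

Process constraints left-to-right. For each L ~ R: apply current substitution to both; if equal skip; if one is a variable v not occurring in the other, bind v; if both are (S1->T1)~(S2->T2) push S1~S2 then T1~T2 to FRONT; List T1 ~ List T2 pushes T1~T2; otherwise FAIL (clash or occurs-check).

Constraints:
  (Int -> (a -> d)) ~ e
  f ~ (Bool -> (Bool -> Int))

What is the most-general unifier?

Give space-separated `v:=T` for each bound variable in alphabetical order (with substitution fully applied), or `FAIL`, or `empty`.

step 1: unify (Int -> (a -> d)) ~ e  [subst: {-} | 1 pending]
  bind e := (Int -> (a -> d))
step 2: unify f ~ (Bool -> (Bool -> Int))  [subst: {e:=(Int -> (a -> d))} | 0 pending]
  bind f := (Bool -> (Bool -> Int))

Answer: e:=(Int -> (a -> d)) f:=(Bool -> (Bool -> Int))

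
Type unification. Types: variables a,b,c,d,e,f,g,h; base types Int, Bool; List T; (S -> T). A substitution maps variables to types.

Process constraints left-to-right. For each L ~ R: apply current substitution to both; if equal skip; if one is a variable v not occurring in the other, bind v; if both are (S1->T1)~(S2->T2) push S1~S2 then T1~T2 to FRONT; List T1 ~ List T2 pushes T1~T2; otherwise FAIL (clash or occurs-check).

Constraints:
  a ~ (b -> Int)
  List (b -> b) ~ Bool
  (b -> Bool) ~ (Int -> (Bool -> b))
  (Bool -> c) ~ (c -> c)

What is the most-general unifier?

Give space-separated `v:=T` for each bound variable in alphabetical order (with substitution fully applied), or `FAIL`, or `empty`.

step 1: unify a ~ (b -> Int)  [subst: {-} | 3 pending]
  bind a := (b -> Int)
step 2: unify List (b -> b) ~ Bool  [subst: {a:=(b -> Int)} | 2 pending]
  clash: List (b -> b) vs Bool

Answer: FAIL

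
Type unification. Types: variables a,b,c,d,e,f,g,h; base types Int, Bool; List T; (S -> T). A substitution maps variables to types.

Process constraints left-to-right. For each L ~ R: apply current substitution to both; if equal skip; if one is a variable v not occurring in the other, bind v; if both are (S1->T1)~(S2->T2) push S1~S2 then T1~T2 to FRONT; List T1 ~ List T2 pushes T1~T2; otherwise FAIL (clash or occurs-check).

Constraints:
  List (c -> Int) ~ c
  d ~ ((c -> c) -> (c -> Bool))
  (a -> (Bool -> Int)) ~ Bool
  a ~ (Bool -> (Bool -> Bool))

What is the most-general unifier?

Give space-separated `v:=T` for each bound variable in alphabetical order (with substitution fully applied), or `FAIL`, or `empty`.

step 1: unify List (c -> Int) ~ c  [subst: {-} | 3 pending]
  occurs-check fail

Answer: FAIL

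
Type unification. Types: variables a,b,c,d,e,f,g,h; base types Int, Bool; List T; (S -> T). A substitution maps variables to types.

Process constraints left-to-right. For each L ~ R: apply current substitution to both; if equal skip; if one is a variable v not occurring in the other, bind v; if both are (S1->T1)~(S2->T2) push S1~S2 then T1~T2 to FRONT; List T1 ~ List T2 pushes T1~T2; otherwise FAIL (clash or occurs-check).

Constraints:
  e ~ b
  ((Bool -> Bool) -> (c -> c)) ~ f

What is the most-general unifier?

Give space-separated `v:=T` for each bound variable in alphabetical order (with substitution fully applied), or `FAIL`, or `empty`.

Answer: e:=b f:=((Bool -> Bool) -> (c -> c))

Derivation:
step 1: unify e ~ b  [subst: {-} | 1 pending]
  bind e := b
step 2: unify ((Bool -> Bool) -> (c -> c)) ~ f  [subst: {e:=b} | 0 pending]
  bind f := ((Bool -> Bool) -> (c -> c))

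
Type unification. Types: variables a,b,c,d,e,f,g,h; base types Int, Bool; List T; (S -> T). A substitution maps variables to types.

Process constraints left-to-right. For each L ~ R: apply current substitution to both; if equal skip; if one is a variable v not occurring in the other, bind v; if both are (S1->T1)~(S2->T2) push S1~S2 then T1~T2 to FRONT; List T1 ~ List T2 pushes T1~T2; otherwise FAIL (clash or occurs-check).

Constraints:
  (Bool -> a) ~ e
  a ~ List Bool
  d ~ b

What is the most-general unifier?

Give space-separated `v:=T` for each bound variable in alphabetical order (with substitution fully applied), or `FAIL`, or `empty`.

step 1: unify (Bool -> a) ~ e  [subst: {-} | 2 pending]
  bind e := (Bool -> a)
step 2: unify a ~ List Bool  [subst: {e:=(Bool -> a)} | 1 pending]
  bind a := List Bool
step 3: unify d ~ b  [subst: {e:=(Bool -> a), a:=List Bool} | 0 pending]
  bind d := b

Answer: a:=List Bool d:=b e:=(Bool -> List Bool)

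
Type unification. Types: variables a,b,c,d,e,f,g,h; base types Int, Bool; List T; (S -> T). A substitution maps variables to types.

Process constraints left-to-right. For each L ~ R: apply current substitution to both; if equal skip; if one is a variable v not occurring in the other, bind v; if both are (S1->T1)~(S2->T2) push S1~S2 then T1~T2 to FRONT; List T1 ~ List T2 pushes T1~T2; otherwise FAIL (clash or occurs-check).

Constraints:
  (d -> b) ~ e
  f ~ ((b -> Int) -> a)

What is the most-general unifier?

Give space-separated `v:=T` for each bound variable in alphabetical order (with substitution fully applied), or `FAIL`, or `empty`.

step 1: unify (d -> b) ~ e  [subst: {-} | 1 pending]
  bind e := (d -> b)
step 2: unify f ~ ((b -> Int) -> a)  [subst: {e:=(d -> b)} | 0 pending]
  bind f := ((b -> Int) -> a)

Answer: e:=(d -> b) f:=((b -> Int) -> a)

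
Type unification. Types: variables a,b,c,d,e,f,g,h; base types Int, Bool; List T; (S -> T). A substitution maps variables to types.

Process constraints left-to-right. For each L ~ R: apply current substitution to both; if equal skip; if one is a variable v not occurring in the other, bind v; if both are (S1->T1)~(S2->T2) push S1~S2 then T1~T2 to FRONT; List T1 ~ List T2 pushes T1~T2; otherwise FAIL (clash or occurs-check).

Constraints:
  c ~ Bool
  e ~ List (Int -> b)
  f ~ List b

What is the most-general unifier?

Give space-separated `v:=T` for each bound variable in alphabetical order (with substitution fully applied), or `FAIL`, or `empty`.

Answer: c:=Bool e:=List (Int -> b) f:=List b

Derivation:
step 1: unify c ~ Bool  [subst: {-} | 2 pending]
  bind c := Bool
step 2: unify e ~ List (Int -> b)  [subst: {c:=Bool} | 1 pending]
  bind e := List (Int -> b)
step 3: unify f ~ List b  [subst: {c:=Bool, e:=List (Int -> b)} | 0 pending]
  bind f := List b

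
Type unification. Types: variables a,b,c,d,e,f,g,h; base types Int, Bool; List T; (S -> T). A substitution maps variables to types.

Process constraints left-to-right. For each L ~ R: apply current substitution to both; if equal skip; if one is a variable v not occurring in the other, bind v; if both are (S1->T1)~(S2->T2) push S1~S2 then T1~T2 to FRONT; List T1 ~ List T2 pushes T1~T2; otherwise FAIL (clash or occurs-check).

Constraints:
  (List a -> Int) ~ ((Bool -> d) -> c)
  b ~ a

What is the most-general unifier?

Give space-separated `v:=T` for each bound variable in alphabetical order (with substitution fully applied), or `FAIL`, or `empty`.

Answer: FAIL

Derivation:
step 1: unify (List a -> Int) ~ ((Bool -> d) -> c)  [subst: {-} | 1 pending]
  -> decompose arrow: push List a~(Bool -> d), Int~c
step 2: unify List a ~ (Bool -> d)  [subst: {-} | 2 pending]
  clash: List a vs (Bool -> d)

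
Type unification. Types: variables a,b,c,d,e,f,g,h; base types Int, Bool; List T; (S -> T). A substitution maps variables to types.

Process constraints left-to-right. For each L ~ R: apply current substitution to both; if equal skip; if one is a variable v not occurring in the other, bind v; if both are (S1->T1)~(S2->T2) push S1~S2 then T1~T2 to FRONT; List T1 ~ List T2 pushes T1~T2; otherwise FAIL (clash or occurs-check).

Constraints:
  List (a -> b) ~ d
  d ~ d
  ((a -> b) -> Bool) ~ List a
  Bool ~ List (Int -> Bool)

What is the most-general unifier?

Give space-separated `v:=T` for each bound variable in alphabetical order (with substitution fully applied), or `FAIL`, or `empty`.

step 1: unify List (a -> b) ~ d  [subst: {-} | 3 pending]
  bind d := List (a -> b)
step 2: unify List (a -> b) ~ List (a -> b)  [subst: {d:=List (a -> b)} | 2 pending]
  -> identical, skip
step 3: unify ((a -> b) -> Bool) ~ List a  [subst: {d:=List (a -> b)} | 1 pending]
  clash: ((a -> b) -> Bool) vs List a

Answer: FAIL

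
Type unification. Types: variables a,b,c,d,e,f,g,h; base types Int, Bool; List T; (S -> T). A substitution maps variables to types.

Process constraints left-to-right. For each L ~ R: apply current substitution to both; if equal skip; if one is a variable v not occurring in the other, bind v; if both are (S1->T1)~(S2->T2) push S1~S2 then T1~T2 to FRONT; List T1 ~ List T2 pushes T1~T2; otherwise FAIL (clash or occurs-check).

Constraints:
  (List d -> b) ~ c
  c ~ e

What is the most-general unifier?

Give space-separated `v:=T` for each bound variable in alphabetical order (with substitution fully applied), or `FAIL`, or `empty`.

Answer: c:=(List d -> b) e:=(List d -> b)

Derivation:
step 1: unify (List d -> b) ~ c  [subst: {-} | 1 pending]
  bind c := (List d -> b)
step 2: unify (List d -> b) ~ e  [subst: {c:=(List d -> b)} | 0 pending]
  bind e := (List d -> b)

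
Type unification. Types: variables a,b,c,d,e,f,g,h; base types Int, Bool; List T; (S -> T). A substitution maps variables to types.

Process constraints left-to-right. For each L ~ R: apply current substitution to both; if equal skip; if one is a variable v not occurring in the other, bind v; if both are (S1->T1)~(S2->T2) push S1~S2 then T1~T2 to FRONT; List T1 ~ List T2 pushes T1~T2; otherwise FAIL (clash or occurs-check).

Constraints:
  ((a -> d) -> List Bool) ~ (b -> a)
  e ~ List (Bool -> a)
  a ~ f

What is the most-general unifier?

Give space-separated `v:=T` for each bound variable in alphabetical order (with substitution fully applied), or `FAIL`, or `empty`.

step 1: unify ((a -> d) -> List Bool) ~ (b -> a)  [subst: {-} | 2 pending]
  -> decompose arrow: push (a -> d)~b, List Bool~a
step 2: unify (a -> d) ~ b  [subst: {-} | 3 pending]
  bind b := (a -> d)
step 3: unify List Bool ~ a  [subst: {b:=(a -> d)} | 2 pending]
  bind a := List Bool
step 4: unify e ~ List (Bool -> List Bool)  [subst: {b:=(a -> d), a:=List Bool} | 1 pending]
  bind e := List (Bool -> List Bool)
step 5: unify List Bool ~ f  [subst: {b:=(a -> d), a:=List Bool, e:=List (Bool -> List Bool)} | 0 pending]
  bind f := List Bool

Answer: a:=List Bool b:=(List Bool -> d) e:=List (Bool -> List Bool) f:=List Bool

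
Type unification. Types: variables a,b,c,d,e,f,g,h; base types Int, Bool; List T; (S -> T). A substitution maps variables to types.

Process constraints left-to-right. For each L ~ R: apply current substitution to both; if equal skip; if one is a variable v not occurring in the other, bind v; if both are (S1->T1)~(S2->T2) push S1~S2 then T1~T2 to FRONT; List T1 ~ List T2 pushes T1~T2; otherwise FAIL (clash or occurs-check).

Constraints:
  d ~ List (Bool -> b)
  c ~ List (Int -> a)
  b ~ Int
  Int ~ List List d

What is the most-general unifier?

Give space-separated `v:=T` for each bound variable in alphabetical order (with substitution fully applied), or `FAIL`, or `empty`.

Answer: FAIL

Derivation:
step 1: unify d ~ List (Bool -> b)  [subst: {-} | 3 pending]
  bind d := List (Bool -> b)
step 2: unify c ~ List (Int -> a)  [subst: {d:=List (Bool -> b)} | 2 pending]
  bind c := List (Int -> a)
step 3: unify b ~ Int  [subst: {d:=List (Bool -> b), c:=List (Int -> a)} | 1 pending]
  bind b := Int
step 4: unify Int ~ List List List (Bool -> Int)  [subst: {d:=List (Bool -> b), c:=List (Int -> a), b:=Int} | 0 pending]
  clash: Int vs List List List (Bool -> Int)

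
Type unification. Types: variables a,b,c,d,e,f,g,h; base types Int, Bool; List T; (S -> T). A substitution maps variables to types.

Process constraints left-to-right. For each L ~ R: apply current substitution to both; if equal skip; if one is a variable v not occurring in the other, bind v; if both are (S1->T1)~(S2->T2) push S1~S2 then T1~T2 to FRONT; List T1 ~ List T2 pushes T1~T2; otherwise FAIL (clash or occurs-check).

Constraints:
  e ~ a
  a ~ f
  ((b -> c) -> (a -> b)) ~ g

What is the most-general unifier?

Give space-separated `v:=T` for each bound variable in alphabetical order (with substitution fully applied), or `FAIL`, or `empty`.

Answer: a:=f e:=f g:=((b -> c) -> (f -> b))

Derivation:
step 1: unify e ~ a  [subst: {-} | 2 pending]
  bind e := a
step 2: unify a ~ f  [subst: {e:=a} | 1 pending]
  bind a := f
step 3: unify ((b -> c) -> (f -> b)) ~ g  [subst: {e:=a, a:=f} | 0 pending]
  bind g := ((b -> c) -> (f -> b))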